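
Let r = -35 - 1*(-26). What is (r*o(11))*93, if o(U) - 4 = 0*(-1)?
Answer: -3348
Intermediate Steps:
o(U) = 4 (o(U) = 4 + 0*(-1) = 4 + 0 = 4)
r = -9 (r = -35 + 26 = -9)
(r*o(11))*93 = -9*4*93 = -36*93 = -3348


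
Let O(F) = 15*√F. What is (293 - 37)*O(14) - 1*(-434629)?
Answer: 434629 + 3840*√14 ≈ 4.4900e+5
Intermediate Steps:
(293 - 37)*O(14) - 1*(-434629) = (293 - 37)*(15*√14) - 1*(-434629) = 256*(15*√14) + 434629 = 3840*√14 + 434629 = 434629 + 3840*√14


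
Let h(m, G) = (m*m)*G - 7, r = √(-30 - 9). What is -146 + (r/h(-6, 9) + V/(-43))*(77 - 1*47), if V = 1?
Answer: -6308/43 + 30*I*√39/317 ≈ -146.7 + 0.59101*I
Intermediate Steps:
r = I*√39 (r = √(-39) = I*√39 ≈ 6.245*I)
h(m, G) = -7 + G*m² (h(m, G) = m²*G - 7 = G*m² - 7 = -7 + G*m²)
-146 + (r/h(-6, 9) + V/(-43))*(77 - 1*47) = -146 + ((I*√39)/(-7 + 9*(-6)²) + 1/(-43))*(77 - 1*47) = -146 + ((I*√39)/(-7 + 9*36) + 1*(-1/43))*(77 - 47) = -146 + ((I*√39)/(-7 + 324) - 1/43)*30 = -146 + ((I*√39)/317 - 1/43)*30 = -146 + ((I*√39)*(1/317) - 1/43)*30 = -146 + (I*√39/317 - 1/43)*30 = -146 + (-1/43 + I*√39/317)*30 = -146 + (-30/43 + 30*I*√39/317) = -6308/43 + 30*I*√39/317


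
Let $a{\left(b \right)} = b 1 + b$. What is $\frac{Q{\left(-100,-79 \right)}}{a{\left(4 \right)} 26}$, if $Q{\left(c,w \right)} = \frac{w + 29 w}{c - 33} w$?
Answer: $- \frac{93615}{13832} \approx -6.768$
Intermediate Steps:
$Q{\left(c,w \right)} = \frac{30 w^{2}}{-33 + c}$ ($Q{\left(c,w \right)} = \frac{30 w}{-33 + c} w = \frac{30 w^{2}}{-33 + c}$)
$a{\left(b \right)} = 2 b$ ($a{\left(b \right)} = b + b = 2 b$)
$\frac{Q{\left(-100,-79 \right)}}{a{\left(4 \right)} 26} = \frac{30 \left(-79\right)^{2} \frac{1}{-33 - 100}}{2 \cdot 4 \cdot 26} = \frac{30 \cdot 6241 \frac{1}{-133}}{8 \cdot 26} = \frac{30 \cdot 6241 \left(- \frac{1}{133}\right)}{208} = \left(- \frac{187230}{133}\right) \frac{1}{208} = - \frac{93615}{13832}$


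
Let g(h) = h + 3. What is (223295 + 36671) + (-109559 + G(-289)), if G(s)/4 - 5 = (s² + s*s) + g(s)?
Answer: 817451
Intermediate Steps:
g(h) = 3 + h
G(s) = 32 + 4*s + 8*s² (G(s) = 20 + 4*((s² + s*s) + (3 + s)) = 20 + 4*((s² + s²) + (3 + s)) = 20 + 4*(2*s² + (3 + s)) = 20 + 4*(3 + s + 2*s²) = 20 + (12 + 4*s + 8*s²) = 32 + 4*s + 8*s²)
(223295 + 36671) + (-109559 + G(-289)) = (223295 + 36671) + (-109559 + (32 + 4*(-289) + 8*(-289)²)) = 259966 + (-109559 + (32 - 1156 + 8*83521)) = 259966 + (-109559 + (32 - 1156 + 668168)) = 259966 + (-109559 + 667044) = 259966 + 557485 = 817451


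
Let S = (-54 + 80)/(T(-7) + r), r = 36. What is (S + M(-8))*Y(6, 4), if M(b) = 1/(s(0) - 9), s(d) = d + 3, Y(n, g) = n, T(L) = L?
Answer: 127/29 ≈ 4.3793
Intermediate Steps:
s(d) = 3 + d
M(b) = -⅙ (M(b) = 1/((3 + 0) - 9) = 1/(3 - 9) = 1/(-6) = -⅙)
S = 26/29 (S = (-54 + 80)/(-7 + 36) = 26/29 ≈ 0.89655)
(S + M(-8))*Y(6, 4) = (26/29 - ⅙)*6 = (127/174)*6 = 127/29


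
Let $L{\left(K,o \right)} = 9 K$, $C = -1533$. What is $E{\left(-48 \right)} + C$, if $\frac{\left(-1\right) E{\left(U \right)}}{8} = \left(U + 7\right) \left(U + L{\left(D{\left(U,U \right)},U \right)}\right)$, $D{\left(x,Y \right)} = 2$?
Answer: $-11373$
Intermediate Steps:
$E{\left(U \right)} = - 8 \left(7 + U\right) \left(18 + U\right)$ ($E{\left(U \right)} = - 8 \left(U + 7\right) \left(U + 9 \cdot 2\right) = - 8 \left(7 + U\right) \left(U + 18\right) = - 8 \left(7 + U\right) \left(18 + U\right)$)
$E{\left(-48 \right)} + C = \left(-1008 - -9600 - 8 \left(-48\right)^{2}\right) - 1533 = \left(-1008 + 9600 - 18432\right) - 1533 = -9840 - 1533 = -11373$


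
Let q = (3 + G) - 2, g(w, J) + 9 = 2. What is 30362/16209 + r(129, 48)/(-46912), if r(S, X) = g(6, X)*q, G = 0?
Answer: 1424455607/760396608 ≈ 1.8733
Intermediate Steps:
g(w, J) = -7 (g(w, J) = -9 + 2 = -7)
q = 1 (q = (3 + 0) - 2 = 3 - 2 = 1)
r(S, X) = -7 (r(S, X) = -7*1 = -7)
30362/16209 + r(129, 48)/(-46912) = 30362/16209 - 7/(-46912) = 30362*(1/16209) - 7*(-1/46912) = 30362/16209 + 7/46912 = 1424455607/760396608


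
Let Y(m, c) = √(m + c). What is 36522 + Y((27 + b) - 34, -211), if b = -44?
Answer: 36522 + I*√262 ≈ 36522.0 + 16.186*I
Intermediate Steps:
Y(m, c) = √(c + m)
36522 + Y((27 + b) - 34, -211) = 36522 + √(-211 + ((27 - 44) - 34)) = 36522 + √(-211 + (-17 - 34)) = 36522 + √(-211 - 51) = 36522 + √(-262) = 36522 + I*√262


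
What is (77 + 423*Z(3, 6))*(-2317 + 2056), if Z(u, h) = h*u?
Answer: -2007351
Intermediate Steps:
(77 + 423*Z(3, 6))*(-2317 + 2056) = (77 + 423*(6*3))*(-2317 + 2056) = (77 + 423*18)*(-261) = (77 + 7614)*(-261) = 7691*(-261) = -2007351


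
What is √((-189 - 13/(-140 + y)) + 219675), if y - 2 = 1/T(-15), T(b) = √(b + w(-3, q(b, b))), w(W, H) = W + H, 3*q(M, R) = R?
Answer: √((696648863 + 219486*I*√23)/(3174 + I*√23)) ≈ 468.49 - 0.e-7*I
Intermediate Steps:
q(M, R) = R/3
w(W, H) = H + W
T(b) = √(-3 + 4*b/3) (T(b) = √(b + (b/3 - 3)) = √(b + (-3 + b/3)) = √(-3 + 4*b/3))
y = 2 - I*√23/23 (y = 2 + 1/(√(-27 + 12*(-15))/3) = 2 + 1/(√(-27 - 180)/3) = 2 + 1/(√(-207)/3) = 2 + 1/((3*I*√23)/3) = 2 + 1/(I*√23) = 2 - I*√23/23 ≈ 2.0 - 0.20851*I)
√((-189 - 13/(-140 + y)) + 219675) = √((-189 - 13/(-140 + (2 - I*√23/23))) + 219675) = √((-189 - 13/(-138 - I*√23/23)) + 219675) = √(219486 - 13/(-138 - I*√23/23))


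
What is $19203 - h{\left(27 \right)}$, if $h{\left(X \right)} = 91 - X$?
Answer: $19139$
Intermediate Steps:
$19203 - h{\left(27 \right)} = 19203 - \left(91 - 27\right) = 19203 - 64 = 19139$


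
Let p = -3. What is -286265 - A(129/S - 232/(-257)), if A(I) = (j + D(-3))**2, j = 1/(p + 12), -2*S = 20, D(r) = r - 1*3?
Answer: -23190274/81 ≈ -2.8630e+5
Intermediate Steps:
D(r) = -3 + r (D(r) = r - 3 = -3 + r)
S = -10 (S = -1/2*20 = -10)
j = 1/9 (j = 1/(-3 + 12) = 1/9 ≈ 0.11111)
A(I) = 2809/81 (A(I) = (1/9 + (-3 - 3))**2 = (1/9 - 6)**2 = (-53/9)**2 = 2809/81)
-286265 - A(129/S - 232/(-257)) = -286265 - 1*2809/81 = -286265 - 2809/81 = -23190274/81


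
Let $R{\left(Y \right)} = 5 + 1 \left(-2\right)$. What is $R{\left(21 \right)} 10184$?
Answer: $30552$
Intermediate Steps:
$R{\left(Y \right)} = 3$ ($R{\left(Y \right)} = 5 - 2 = 3$)
$R{\left(21 \right)} 10184 = 3 \cdot 10184 = 30552$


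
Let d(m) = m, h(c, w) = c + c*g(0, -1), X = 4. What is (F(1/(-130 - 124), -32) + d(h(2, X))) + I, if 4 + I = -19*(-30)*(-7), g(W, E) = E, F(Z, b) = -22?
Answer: -4016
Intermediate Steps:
h(c, w) = 0 (h(c, w) = c + c*(-1) = c - c = 0)
I = -3994 (I = -4 - 19*(-30)*(-7) = -4 + 570*(-7) = -4 - 3990 = -3994)
(F(1/(-130 - 124), -32) + d(h(2, X))) + I = (-22 + 0) - 3994 = -22 - 3994 = -4016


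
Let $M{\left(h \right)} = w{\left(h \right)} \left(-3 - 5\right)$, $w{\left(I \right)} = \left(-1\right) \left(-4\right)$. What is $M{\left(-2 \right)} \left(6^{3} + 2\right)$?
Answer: $-6976$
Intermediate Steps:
$w{\left(I \right)} = 4$
$M{\left(h \right)} = -32$ ($M{\left(h \right)} = 4 \left(-3 - 5\right) = 4 \left(-8\right) = -32$)
$M{\left(-2 \right)} \left(6^{3} + 2\right) = - 32 \left(6^{3} + 2\right) = - 32 \left(216 + 2\right) = \left(-32\right) 218 = -6976$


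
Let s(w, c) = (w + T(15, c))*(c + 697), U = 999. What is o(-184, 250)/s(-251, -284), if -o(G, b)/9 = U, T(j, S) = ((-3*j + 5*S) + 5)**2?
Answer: -8991/880247137 ≈ -1.0214e-5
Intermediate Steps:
T(j, S) = (5 - 3*j + 5*S)**2
o(G, b) = -8991 (o(G, b) = -9*999 = -8991)
s(w, c) = (697 + c)*(w + (-40 + 5*c)**2) (s(w, c) = (w + (5 - 3*15 + 5*c)**2)*(c + 697) = (w + (5 - 45 + 5*c)**2)*(697 + c) = (w + (-40 + 5*c)**2)*(697 + c) = (697 + c)*(w + (-40 + 5*c)**2))
o(-184, 250)/s(-251, -284) = -8991/(697*(-251) + 17425*(-8 - 284)**2 - 284*(-251) + 25*(-284)*(-8 - 284)**2) = -8991/(-174947 + 17425*(-292)**2 + 71284 + 25*(-284)*(-292)**2) = -8991/(-174947 + 17425*85264 + 71284 + 25*(-284)*85264) = -8991/(-174947 + 1485725200 + 71284 - 605374400) = -8991/880247137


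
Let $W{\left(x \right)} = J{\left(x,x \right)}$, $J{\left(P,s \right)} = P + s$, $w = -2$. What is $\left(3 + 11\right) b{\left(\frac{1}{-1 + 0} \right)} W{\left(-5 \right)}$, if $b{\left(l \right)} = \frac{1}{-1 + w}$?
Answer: $\frac{140}{3} \approx 46.667$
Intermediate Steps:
$b{\left(l \right)} = - \frac{1}{3}$ ($b{\left(l \right)} = \frac{1}{-1 - 2} = \frac{1}{-3} = - \frac{1}{3}$)
$W{\left(x \right)} = 2 x$ ($W{\left(x \right)} = x + x = 2 x$)
$\left(3 + 11\right) b{\left(\frac{1}{-1 + 0} \right)} W{\left(-5 \right)} = \left(3 + 11\right) \left(- \frac{1}{3}\right) 2 \left(-5\right) = 14 \left(- \frac{1}{3}\right) \left(-10\right) = \left(- \frac{14}{3}\right) \left(-10\right) = \frac{140}{3}$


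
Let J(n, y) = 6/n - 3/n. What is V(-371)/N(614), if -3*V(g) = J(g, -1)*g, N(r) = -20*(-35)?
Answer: -1/700 ≈ -0.0014286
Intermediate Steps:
N(r) = 700
J(n, y) = 3/n
V(g) = -1 (V(g) = -3/g*g/3 = -⅓*3 = -1)
V(-371)/N(614) = -1/700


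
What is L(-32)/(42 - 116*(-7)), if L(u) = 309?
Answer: 309/854 ≈ 0.36183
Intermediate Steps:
L(-32)/(42 - 116*(-7)) = 309/(42 - 116*(-7)) = 309/(42 + 812) = 309/854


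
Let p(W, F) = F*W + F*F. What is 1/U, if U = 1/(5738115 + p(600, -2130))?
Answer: 8997015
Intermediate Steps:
p(W, F) = F² + F*W (p(W, F) = F*W + F² = F² + F*W)
U = 1/8997015 (U = 1/(5738115 - 2130*(-2130 + 600)) = 1/(5738115 - 2130*(-1530)) = 1/(5738115 + 3258900) = 1/8997015 ≈ 1.1115e-7)
1/U = 1/(1/8997015) = 8997015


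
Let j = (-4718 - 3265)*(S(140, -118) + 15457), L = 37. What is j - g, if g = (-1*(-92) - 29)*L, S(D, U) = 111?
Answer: -124281675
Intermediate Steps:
g = 2331 (g = (-1*(-92) - 29)*37 = (92 - 29)*37 = 63*37 = 2331)
j = -124279344 (j = (-4718 - 3265)*(111 + 15457) = -7983*15568 = -124279344)
j - g = -124279344 - 1*2331 = -124279344 - 2331 = -124281675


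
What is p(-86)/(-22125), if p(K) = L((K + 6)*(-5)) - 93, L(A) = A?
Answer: -307/22125 ≈ -0.013876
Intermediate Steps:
p(K) = -123 - 5*K (p(K) = (K + 6)*(-5) - 93 = (6 + K)*(-5) - 93 = (-30 - 5*K) - 93 = -123 - 5*K)
p(-86)/(-22125) = (-123 - 5*(-86))/(-22125) = (-123 + 430)*(-1/22125) = 307*(-1/22125) = -307/22125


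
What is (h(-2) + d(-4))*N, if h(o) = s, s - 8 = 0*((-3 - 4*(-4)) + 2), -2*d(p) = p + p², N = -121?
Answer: -242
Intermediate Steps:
d(p) = -p/2 - p²/2 (d(p) = -(p + p²)/2 = -p/2 - p²/2)
s = 8 (s = 8 + 0*((-3 - 4*(-4)) + 2) = 8 + 0*((-3 + 16) + 2) = 8 + 0*(13 + 2) = 8 + 0*15 = 8 + 0 = 8)
h(o) = 8
(h(-2) + d(-4))*N = (8 - ½*(-4)*(1 - 4))*(-121) = (8 - ½*(-4)*(-3))*(-121) = (8 - 6)*(-121) = 2*(-121) = -242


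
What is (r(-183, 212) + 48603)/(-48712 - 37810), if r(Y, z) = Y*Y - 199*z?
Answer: -19952/43261 ≈ -0.46120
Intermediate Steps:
r(Y, z) = Y**2 - 199*z
(r(-183, 212) + 48603)/(-48712 - 37810) = (((-183)**2 - 199*212) + 48603)/(-48712 - 37810) = ((33489 - 42188) + 48603)/(-86522) = (-8699 + 48603)*(-1/86522) = 39904*(-1/86522) = -19952/43261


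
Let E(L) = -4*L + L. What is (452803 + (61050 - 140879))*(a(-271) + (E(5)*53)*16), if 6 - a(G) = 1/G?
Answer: -1285079306182/271 ≈ -4.7420e+9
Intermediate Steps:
a(G) = 6 - 1/G
E(L) = -3*L
(452803 + (61050 - 140879))*(a(-271) + (E(5)*53)*16) = (452803 + (61050 - 140879))*((6 - 1/(-271)) + (-3*5*53)*16) = (452803 - 79829)*((6 - 1*(-1/271)) - 15*53*16) = 372974*((6 + 1/271) - 795*16) = 372974*(1627/271 - 12720) = 372974*(-3445493/271) = -1285079306182/271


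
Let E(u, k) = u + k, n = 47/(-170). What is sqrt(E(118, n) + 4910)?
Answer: sqrt(145301210)/170 ≈ 70.906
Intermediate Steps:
n = -47/170 (n = 47*(-1/170) = -47/170 ≈ -0.27647)
E(u, k) = k + u
sqrt(E(118, n) + 4910) = sqrt((-47/170 + 118) + 4910) = sqrt(20013/170 + 4910) = sqrt(854713/170) = sqrt(145301210)/170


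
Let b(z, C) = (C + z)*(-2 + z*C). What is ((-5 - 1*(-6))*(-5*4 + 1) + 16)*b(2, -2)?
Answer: 0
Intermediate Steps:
b(z, C) = (-2 + C*z)*(C + z) (b(z, C) = (C + z)*(-2 + C*z) = (-2 + C*z)*(C + z))
((-5 - 1*(-6))*(-5*4 + 1) + 16)*b(2, -2) = ((-5 - 1*(-6))*(-5*4 + 1) + 16)*(-2*(-2) - 2*2 - 2*2² + 2*(-2)²) = ((-5 + 6)*(-20 + 1) + 16)*(4 - 4 - 2*4 + 2*4) = (1*(-19) + 16)*(4 - 4 - 8 + 8) = (-19 + 16)*0 = -3*0 = 0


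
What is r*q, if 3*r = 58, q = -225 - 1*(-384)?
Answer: 3074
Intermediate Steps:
q = 159 (q = -225 + 384 = 159)
r = 58/3 (r = (⅓)*58 = 58/3 ≈ 19.333)
r*q = (58/3)*159 = 3074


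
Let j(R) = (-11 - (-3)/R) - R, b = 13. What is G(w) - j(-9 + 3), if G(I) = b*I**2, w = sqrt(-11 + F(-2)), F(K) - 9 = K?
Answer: -93/2 ≈ -46.500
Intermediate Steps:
F(K) = 9 + K
j(R) = -11 - R + 3/R (j(R) = (-11 + 3/R) - R = -11 - R + 3/R)
w = 2*I (w = sqrt(-11 + (9 - 2)) = sqrt(-11 + 7) = sqrt(-4) = 2*I ≈ 2.0*I)
G(I) = 13*I**2
G(w) - j(-9 + 3) = 13*(2*I)**2 - (-11 - (-9 + 3) + 3/(-9 + 3)) = 13*(-4) - (-11 - 1*(-6) + 3/(-6)) = -52 - (-11 + 6 + 3*(-1/6)) = -52 - (-11 + 6 - 1/2) = -52 - 1*(-11/2) = -52 + 11/2 = -93/2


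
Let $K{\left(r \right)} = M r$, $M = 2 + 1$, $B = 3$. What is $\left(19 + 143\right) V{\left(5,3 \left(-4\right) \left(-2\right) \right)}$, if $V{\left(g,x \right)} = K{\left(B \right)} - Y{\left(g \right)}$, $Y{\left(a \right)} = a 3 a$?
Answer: $-10692$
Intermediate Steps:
$M = 3$
$Y{\left(a \right)} = 3 a^{2}$ ($Y{\left(a \right)} = 3 a a = 3 a^{2}$)
$K{\left(r \right)} = 3 r$
$V{\left(g,x \right)} = 9 - 3 g^{2}$ ($V{\left(g,x \right)} = 3 \cdot 3 - 3 g^{2} = 9 - 3 g^{2}$)
$\left(19 + 143\right) V{\left(5,3 \left(-4\right) \left(-2\right) \right)} = \left(19 + 143\right) \left(9 - 3 \cdot 5^{2}\right) = 162 \left(9 - 75\right) = 162 \left(-66\right) = -10692$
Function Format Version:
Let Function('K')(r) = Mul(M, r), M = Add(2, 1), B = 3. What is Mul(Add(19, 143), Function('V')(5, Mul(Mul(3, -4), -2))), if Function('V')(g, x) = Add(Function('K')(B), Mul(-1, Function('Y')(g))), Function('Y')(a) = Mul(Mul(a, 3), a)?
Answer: -10692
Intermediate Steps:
M = 3
Function('Y')(a) = Mul(3, Pow(a, 2)) (Function('Y')(a) = Mul(Mul(3, a), a) = Mul(3, Pow(a, 2)))
Function('K')(r) = Mul(3, r)
Function('V')(g, x) = Add(9, Mul(-3, Pow(g, 2))) (Function('V')(g, x) = Add(Mul(3, 3), Mul(-1, Mul(3, Pow(g, 2)))) = Add(9, Mul(-3, Pow(g, 2))))
Mul(Add(19, 143), Function('V')(5, Mul(Mul(3, -4), -2))) = Mul(Add(19, 143), Add(9, Mul(-3, Pow(5, 2)))) = Mul(162, Add(9, Mul(-3, 25))) = Mul(162, Add(9, -75)) = Mul(162, -66) = -10692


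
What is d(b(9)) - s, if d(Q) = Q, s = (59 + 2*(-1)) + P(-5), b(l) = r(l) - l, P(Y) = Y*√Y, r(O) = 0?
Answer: -66 + 5*I*√5 ≈ -66.0 + 11.18*I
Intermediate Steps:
P(Y) = Y^(3/2)
b(l) = -l (b(l) = 0 - l = -l)
s = 57 - 5*I*√5 (s = (59 + 2*(-1)) + (-5)^(3/2) = (59 - 2) - 5*I*√5 = 57 - 5*I*√5 ≈ 57.0 - 11.18*I)
d(b(9)) - s = -1*9 - (57 - 5*I*√5) = -9 + (-57 + 5*I*√5) = -66 + 5*I*√5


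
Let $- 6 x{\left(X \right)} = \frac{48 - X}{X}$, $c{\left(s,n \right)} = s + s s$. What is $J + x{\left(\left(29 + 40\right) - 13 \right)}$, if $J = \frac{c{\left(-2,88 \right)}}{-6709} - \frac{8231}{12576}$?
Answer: $- \frac{124222151}{196868896} \approx -0.63099$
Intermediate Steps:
$c{\left(s,n \right)} = s + s^{2}$
$x{\left(X \right)} = - \frac{48 - X}{6 X}$ ($x{\left(X \right)} = - \frac{\left(48 - X\right) \frac{1}{X}}{6} = - \frac{\frac{1}{X} \left(48 - X\right)}{6} = - \frac{48 - X}{6 X}$)
$J = - \frac{55246931}{84372384}$ ($J = \frac{\left(-2\right) \left(1 - 2\right)}{-6709} - \frac{8231}{12576} = \left(-2\right) \left(-1\right) \left(- \frac{1}{6709}\right) - \frac{8231}{12576} = 2 \left(- \frac{1}{6709}\right) - \frac{8231}{12576} = - \frac{2}{6709} - \frac{8231}{12576} = - \frac{55246931}{84372384} \approx -0.6548$)
$J + x{\left(\left(29 + 40\right) - 13 \right)} = - \frac{55246931}{84372384} + \frac{-48 + \left(\left(29 + 40\right) - 13\right)}{6 \left(\left(29 + 40\right) - 13\right)} = - \frac{55246931}{84372384} + \frac{-48 + \left(69 - 13\right)}{6 \left(69 - 13\right)} = - \frac{55246931}{84372384} + \frac{-48 + 56}{6 \cdot 56} = - \frac{55246931}{84372384} + \frac{1}{6} \cdot \frac{1}{56} \cdot 8 = - \frac{55246931}{84372384} + \frac{1}{42} = - \frac{124222151}{196868896}$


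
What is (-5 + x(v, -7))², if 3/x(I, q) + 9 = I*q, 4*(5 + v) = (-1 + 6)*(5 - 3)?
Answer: 6241/289 ≈ 21.595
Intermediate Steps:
v = -5/2 (v = -5 + ((-1 + 6)*(5 - 3))/4 = -5 + (5*2)/4 = -5 + (¼)*10 = -5 + 5/2 = -5/2 ≈ -2.5000)
x(I, q) = 3/(-9 + I*q)
(-5 + x(v, -7))² = (-5 + 3/(-9 - 5/2*(-7)))² = (-5 + 3/(-9 + 35/2))² = (-5 + 3/(17/2))² = (-5 + 3*(2/17))² = (-5 + 6/17)² = (-79/17)² = 6241/289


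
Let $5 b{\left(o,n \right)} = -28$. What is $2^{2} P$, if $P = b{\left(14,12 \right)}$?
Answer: $- \frac{112}{5} \approx -22.4$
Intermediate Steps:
$b{\left(o,n \right)} = - \frac{28}{5}$ ($b{\left(o,n \right)} = \frac{1}{5} \left(-28\right) = - \frac{28}{5}$)
$P = - \frac{28}{5} \approx -5.6$
$2^{2} P = 2^{2} \left(- \frac{28}{5}\right) = 4 \left(- \frac{28}{5}\right) = - \frac{112}{5}$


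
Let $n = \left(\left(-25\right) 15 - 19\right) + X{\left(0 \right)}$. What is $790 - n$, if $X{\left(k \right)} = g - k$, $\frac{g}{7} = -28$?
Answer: $1380$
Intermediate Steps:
$g = -196$ ($g = 7 \left(-28\right) = -196$)
$X{\left(k \right)} = -196 - k$
$n = -590$ ($n = \left(\left(-25\right) 15 - 19\right) - 196 = \left(-375 - 19\right) + \left(-196 + 0\right) = -394 - 196 = -590$)
$790 - n = 790 - -590 = 790 + 590 = 1380$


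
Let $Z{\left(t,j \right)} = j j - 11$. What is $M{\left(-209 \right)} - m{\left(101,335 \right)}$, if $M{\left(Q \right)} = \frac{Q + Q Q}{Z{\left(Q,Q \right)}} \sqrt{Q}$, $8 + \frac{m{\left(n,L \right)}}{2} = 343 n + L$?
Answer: $-69940 + \frac{1976 i \sqrt{209}}{1985} \approx -69940.0 + 14.391 i$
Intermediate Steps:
$Z{\left(t,j \right)} = -11 + j^{2}$ ($Z{\left(t,j \right)} = j^{2} - 11 = -11 + j^{2}$)
$m{\left(n,L \right)} = -16 + 2 L + 686 n$ ($m{\left(n,L \right)} = -16 + 2 \left(343 n + L\right) = -16 + 2 \left(L + 343 n\right) = -16 + \left(2 L + 686 n\right) = -16 + 2 L + 686 n$)
$M{\left(Q \right)} = \frac{\sqrt{Q} \left(Q + Q^{2}\right)}{-11 + Q^{2}}$ ($M{\left(Q \right)} = \frac{Q + Q Q}{-11 + Q^{2}} \sqrt{Q} = \frac{Q + Q^{2}}{-11 + Q^{2}} \sqrt{Q} = \frac{\sqrt{Q} \left(Q + Q^{2}\right)}{-11 + Q^{2}}$)
$M{\left(-209 \right)} - m{\left(101,335 \right)} = \frac{\left(-209\right)^{\frac{3}{2}} \left(1 - 209\right)}{-11 + \left(-209\right)^{2}} - \left(-16 + 2 \cdot 335 + 686 \cdot 101\right) = - 209 i \sqrt{209} \frac{1}{-11 + 43681} \left(-208\right) - \left(-16 + 670 + 69286\right) = - 209 i \sqrt{209} \cdot \frac{1}{43670} \left(-208\right) - 69940 = \frac{1976 i \sqrt{209}}{1985} - 69940 = -69940 + \frac{1976 i \sqrt{209}}{1985}$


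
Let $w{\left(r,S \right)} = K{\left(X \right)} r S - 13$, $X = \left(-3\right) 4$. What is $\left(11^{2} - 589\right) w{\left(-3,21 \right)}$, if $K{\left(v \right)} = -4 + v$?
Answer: $-465660$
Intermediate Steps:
$X = -12$
$w{\left(r,S \right)} = -13 - 16 S r$ ($w{\left(r,S \right)} = \left(-4 - 12\right) r S - 13 = - 16 r S - 13 = - 16 S r - 13 = -13 - 16 S r$)
$\left(11^{2} - 589\right) w{\left(-3,21 \right)} = \left(11^{2} - 589\right) \left(-13 - 336 \left(-3\right)\right) = \left(121 - 589\right) \left(-13 + 1008\right) = \left(-468\right) 995 = -465660$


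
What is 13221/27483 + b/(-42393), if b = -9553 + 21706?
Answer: 25164106/129454091 ≈ 0.19439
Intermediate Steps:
b = 12153
13221/27483 + b/(-42393) = 13221/27483 + 12153/(-42393) = 13221*(1/27483) + 12153*(-1/42393) = 4407/9161 - 4051/14131 = 25164106/129454091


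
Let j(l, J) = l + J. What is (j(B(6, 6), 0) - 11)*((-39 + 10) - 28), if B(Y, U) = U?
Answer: 285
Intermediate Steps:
j(l, J) = J + l
(j(B(6, 6), 0) - 11)*((-39 + 10) - 28) = ((0 + 6) - 11)*((-39 + 10) - 28) = (6 - 11)*(-29 - 28) = -5*(-57) = 285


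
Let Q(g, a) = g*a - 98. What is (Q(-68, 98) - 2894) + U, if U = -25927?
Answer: -35583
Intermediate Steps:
Q(g, a) = -98 + a*g (Q(g, a) = a*g - 98 = -98 + a*g)
(Q(-68, 98) - 2894) + U = ((-98 + 98*(-68)) - 2894) - 25927 = ((-98 - 6664) - 2894) - 25927 = (-6762 - 2894) - 25927 = -9656 - 25927 = -35583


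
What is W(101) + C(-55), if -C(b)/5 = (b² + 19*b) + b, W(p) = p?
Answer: -9524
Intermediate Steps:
C(b) = -100*b - 5*b² (C(b) = -5*((b² + 19*b) + b) = -5*(b² + 20*b) = -100*b - 5*b²)
W(101) + C(-55) = 101 - 5*(-55)*(20 - 55) = 101 - 5*(-55)*(-35) = 101 - 9625 = -9524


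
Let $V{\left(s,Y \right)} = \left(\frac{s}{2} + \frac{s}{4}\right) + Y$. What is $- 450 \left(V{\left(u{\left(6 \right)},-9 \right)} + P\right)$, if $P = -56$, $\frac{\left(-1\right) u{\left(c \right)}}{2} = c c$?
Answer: $53550$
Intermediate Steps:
$u{\left(c \right)} = - 2 c^{2}$ ($u{\left(c \right)} = - 2 c c = - 2 c^{2}$)
$V{\left(s,Y \right)} = Y + \frac{3 s}{4}$ ($V{\left(s,Y \right)} = \left(s \frac{1}{2} + s \frac{1}{4}\right) + Y = \left(\frac{s}{2} + \frac{s}{4}\right) + Y = \frac{3 s}{4} + Y = Y + \frac{3 s}{4}$)
$- 450 \left(V{\left(u{\left(6 \right)},-9 \right)} + P\right) = - 450 \left(\left(-9 + \frac{3 \left(- 2 \cdot 6^{2}\right)}{4}\right) - 56\right) = - 450 \left(\left(-9 + \frac{3 \left(\left(-2\right) 36\right)}{4}\right) - 56\right) = - 450 \left(\left(-9 + \frac{3}{4} \left(-72\right)\right) - 56\right) = - 450 \left(\left(-9 - 54\right) - 56\right) = - 450 \left(-63 - 56\right) = \left(-450\right) \left(-119\right) = 53550$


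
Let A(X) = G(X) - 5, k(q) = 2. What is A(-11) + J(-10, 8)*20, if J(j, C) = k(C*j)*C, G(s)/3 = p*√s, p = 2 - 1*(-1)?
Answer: 315 + 9*I*√11 ≈ 315.0 + 29.85*I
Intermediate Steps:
p = 3 (p = 2 + 1 = 3)
G(s) = 9*√s (G(s) = 3*(3*√s) = 9*√s)
J(j, C) = 2*C
A(X) = -5 + 9*√X (A(X) = 9*√X - 5 = -5 + 9*√X)
A(-11) + J(-10, 8)*20 = (-5 + 9*√(-11)) + (2*8)*20 = (-5 + 9*(I*√11)) + 16*20 = (-5 + 9*I*√11) + 320 = 315 + 9*I*√11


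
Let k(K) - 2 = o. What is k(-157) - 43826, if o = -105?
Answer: -43929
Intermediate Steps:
k(K) = -103 (k(K) = 2 - 105 = -103)
k(-157) - 43826 = -103 - 43826 = -43929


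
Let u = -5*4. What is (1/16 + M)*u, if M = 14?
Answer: -1125/4 ≈ -281.25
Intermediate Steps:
u = -20
(1/16 + M)*u = (1/16 + 14)*(-20) = (225/16)*(-20) = -1125/4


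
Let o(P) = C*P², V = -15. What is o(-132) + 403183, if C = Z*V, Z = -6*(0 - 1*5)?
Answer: -7437617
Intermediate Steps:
Z = 30 (Z = -6*(0 - 5) = -6*(-5) = 30)
C = -450 (C = 30*(-15) = -450)
o(P) = -450*P²
o(-132) + 403183 = -450*(-132)² + 403183 = -450*17424 + 403183 = -7840800 + 403183 = -7437617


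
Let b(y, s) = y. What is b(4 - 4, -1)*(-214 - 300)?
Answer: 0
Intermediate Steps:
b(4 - 4, -1)*(-214 - 300) = (4 - 4)*(-214 - 300) = 0*(-514) = 0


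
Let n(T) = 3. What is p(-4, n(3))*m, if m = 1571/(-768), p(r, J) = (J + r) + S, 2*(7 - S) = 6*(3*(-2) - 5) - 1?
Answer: -124109/1536 ≈ -80.800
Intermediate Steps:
S = 81/2 (S = 7 - (6*(3*(-2) - 5) - 1)/2 = 7 - (6*(-6 - 5) - 1)/2 = 7 - (6*(-11) - 1)/2 = 7 - (-66 - 1)/2 = 7 - ½*(-67) = 7 + 67/2 = 81/2 ≈ 40.500)
p(r, J) = 81/2 + J + r (p(r, J) = (J + r) + 81/2 = 81/2 + J + r)
m = -1571/768 (m = 1571*(-1/768) = -1571/768 ≈ -2.0456)
p(-4, n(3))*m = (81/2 + 3 - 4)*(-1571/768) = (79/2)*(-1571/768) = -124109/1536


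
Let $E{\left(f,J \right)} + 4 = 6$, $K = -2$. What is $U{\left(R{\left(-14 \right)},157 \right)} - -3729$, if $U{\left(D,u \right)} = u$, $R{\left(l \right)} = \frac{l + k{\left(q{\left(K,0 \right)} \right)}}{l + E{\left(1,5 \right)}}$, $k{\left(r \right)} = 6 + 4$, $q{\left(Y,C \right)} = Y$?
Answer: $3886$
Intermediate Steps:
$E{\left(f,J \right)} = 2$ ($E{\left(f,J \right)} = -4 + 6 = 2$)
$k{\left(r \right)} = 10$
$R{\left(l \right)} = \frac{10 + l}{2 + l}$ ($R{\left(l \right)} = \frac{l + 10}{l + 2} = \frac{10 + l}{2 + l}$)
$U{\left(R{\left(-14 \right)},157 \right)} - -3729 = 157 - -3729 = 157 + 3729 = 3886$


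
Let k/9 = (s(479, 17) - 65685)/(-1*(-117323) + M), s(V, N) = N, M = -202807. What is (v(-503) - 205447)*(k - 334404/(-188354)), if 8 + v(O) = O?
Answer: -3601836389192634/2012656667 ≈ -1.7896e+6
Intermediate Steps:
v(O) = -8 + O
k = 147753/21371 (k = 9*((17 - 65685)/(-1*(-117323) - 202807)) = 9*(-65668/(117323 - 202807)) = 9*(-65668/(-85484)) = 9*(-65668*(-1/85484)) = 9*(16417/21371) = 147753/21371 ≈ 6.9137)
(v(-503) - 205447)*(k - 334404/(-188354)) = ((-8 - 503) - 205447)*(147753/21371 - 334404/(-188354)) = (-511 - 205447)*(147753/21371 - 334404*(-1/188354)) = -205958*(147753/21371 + 167202/94177) = -205958*17488208223/2012656667 = -3601836389192634/2012656667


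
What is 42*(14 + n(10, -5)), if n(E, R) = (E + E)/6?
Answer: 728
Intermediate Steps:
n(E, R) = E/3 (n(E, R) = (2*E)*(⅙) = E/3)
42*(14 + n(10, -5)) = 42*(14 + (⅓)*10) = 42*(14 + 10/3) = 42*(52/3) = 728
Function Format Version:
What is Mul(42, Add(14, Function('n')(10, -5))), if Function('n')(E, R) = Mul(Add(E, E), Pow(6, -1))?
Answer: 728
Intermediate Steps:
Function('n')(E, R) = Mul(Rational(1, 3), E) (Function('n')(E, R) = Mul(Mul(2, E), Rational(1, 6)) = Mul(Rational(1, 3), E))
Mul(42, Add(14, Function('n')(10, -5))) = Mul(42, Add(14, Mul(Rational(1, 3), 10))) = Mul(42, Add(14, Rational(10, 3))) = Mul(42, Rational(52, 3)) = 728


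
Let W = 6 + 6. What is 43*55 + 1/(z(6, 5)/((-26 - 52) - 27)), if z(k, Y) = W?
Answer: 9425/4 ≈ 2356.3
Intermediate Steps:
W = 12
z(k, Y) = 12
43*55 + 1/(z(6, 5)/((-26 - 52) - 27)) = 43*55 + 1/(12/((-26 - 52) - 27)) = 2365 + 1/(12/(-78 - 27)) = 2365 + 1/(12/(-105)) = 2365 + 1/(12*(-1/105)) = 2365 + 1/(-4/35) = 2365 - 35/4 = 9425/4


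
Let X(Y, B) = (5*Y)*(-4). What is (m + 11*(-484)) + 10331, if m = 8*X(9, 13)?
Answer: 3567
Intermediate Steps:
X(Y, B) = -20*Y
m = -1440 (m = 8*(-20*9) = 8*(-180) = -1440)
(m + 11*(-484)) + 10331 = (-1440 + 11*(-484)) + 10331 = (-1440 - 5324) + 10331 = -6764 + 10331 = 3567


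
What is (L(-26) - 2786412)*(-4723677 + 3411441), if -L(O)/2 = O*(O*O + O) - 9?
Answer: 3612052940184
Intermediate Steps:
L(O) = 18 - 2*O*(O + O²) (L(O) = -2*(O*(O*O + O) - 9) = -2*(O*(O² + O) - 9) = -2*(O*(O + O²) - 9) = -2*(-9 + O*(O + O²)) = 18 - 2*O*(O + O²))
(L(-26) - 2786412)*(-4723677 + 3411441) = ((18 - 2*(-26)² - 2*(-26)³) - 2786412)*(-4723677 + 3411441) = ((18 - 2*676 - 2*(-17576)) - 2786412)*(-1312236) = ((18 - 1352 + 35152) - 2786412)*(-1312236) = (33818 - 2786412)*(-1312236) = -2752594*(-1312236) = 3612052940184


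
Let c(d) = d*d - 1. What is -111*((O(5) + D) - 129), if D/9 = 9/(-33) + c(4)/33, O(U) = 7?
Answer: 146964/11 ≈ 13360.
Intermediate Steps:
c(d) = -1 + d² (c(d) = d² - 1 = -1 + d²)
D = 18/11 (D = 9*(9/(-33) + (-1 + 4²)/33) = 9*(9*(-1/33) + (-1 + 16)*(1/33)) = 9*(-3/11 + 15*(1/33)) = 9*(-3/11 + 5/11) = 9*(2/11) = 18/11 ≈ 1.6364)
-111*((O(5) + D) - 129) = -111*((7 + 18/11) - 129) = -111*(95/11 - 129) = -111*(-1324/11) = 146964/11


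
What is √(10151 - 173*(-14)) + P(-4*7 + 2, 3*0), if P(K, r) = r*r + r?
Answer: 3*√1397 ≈ 112.13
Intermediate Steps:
P(K, r) = r + r² (P(K, r) = r² + r = r + r²)
√(10151 - 173*(-14)) + P(-4*7 + 2, 3*0) = √(10151 - 173*(-14)) + (3*0)*(1 + 3*0) = √(10151 + 2422) + 0*(1 + 0) = √12573 + 0*1 = 3*√1397 + 0 = 3*√1397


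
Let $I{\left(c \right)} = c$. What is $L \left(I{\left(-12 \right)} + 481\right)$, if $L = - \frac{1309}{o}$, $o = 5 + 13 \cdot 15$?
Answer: $- \frac{613921}{200} \approx -3069.6$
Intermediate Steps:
$o = 200$ ($o = 5 + 195 = 200$)
$L = - \frac{1309}{200} \approx -6.545$
$L \left(I{\left(-12 \right)} + 481\right) = - \frac{1309 \left(-12 + 481\right)}{200} = \left(- \frac{1309}{200}\right) 469 = - \frac{613921}{200}$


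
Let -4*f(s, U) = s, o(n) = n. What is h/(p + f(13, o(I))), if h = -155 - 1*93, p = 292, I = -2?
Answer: -992/1155 ≈ -0.85887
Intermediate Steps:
f(s, U) = -s/4
h = -248 (h = -155 - 93 = -248)
h/(p + f(13, o(I))) = -248/(292 - 1/4*13) = -248/(292 - 13/4) = -248/(1155/4) = (4/1155)*(-248) = -992/1155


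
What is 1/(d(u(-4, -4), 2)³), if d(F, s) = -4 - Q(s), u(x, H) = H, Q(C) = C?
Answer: -1/216 ≈ -0.0046296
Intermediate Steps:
d(F, s) = -4 - s
1/(d(u(-4, -4), 2)³) = 1/((-4 - 1*2)³) = 1/((-4 - 2)³) = 1/((-6)³) = 1/(-216) = -1/216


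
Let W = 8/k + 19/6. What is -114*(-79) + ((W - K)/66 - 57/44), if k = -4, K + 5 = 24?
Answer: 891439/99 ≈ 9004.4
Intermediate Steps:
K = 19 (K = -5 + 24 = 19)
W = 7/6 (W = 8/(-4) + 19/6 = 8*(-¼) + 19*(⅙) = -2 + 19/6 = 7/6 ≈ 1.1667)
-114*(-79) + ((W - K)/66 - 57/44) = -114*(-79) + ((7/6 - 1*19)/66 - 57/44) = 9006 + ((7/6 - 19)*(1/66) - 57*1/44) = 9006 + (-107/6*1/66 - 57/44) = 9006 + (-107/396 - 57/44) = 9006 - 155/99 = 891439/99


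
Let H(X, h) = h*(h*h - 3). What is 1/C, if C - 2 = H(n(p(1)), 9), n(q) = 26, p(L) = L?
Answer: 1/704 ≈ 0.0014205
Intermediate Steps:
H(X, h) = h*(-3 + h**2) (H(X, h) = h*(h**2 - 3) = h*(-3 + h**2))
C = 704 (C = 2 + 9*(-3 + 9**2) = 2 + 9*(-3 + 81) = 2 + 9*78 = 2 + 702 = 704)
1/C = 1/704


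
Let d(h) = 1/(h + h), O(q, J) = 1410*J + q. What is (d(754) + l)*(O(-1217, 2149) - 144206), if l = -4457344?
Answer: -19389793338942917/1508 ≈ -1.2858e+13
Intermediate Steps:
O(q, J) = q + 1410*J
d(h) = 1/(2*h)
(d(754) + l)*(O(-1217, 2149) - 144206) = ((½)/754 - 4457344)*((-1217 + 1410*2149) - 144206) = ((½)*(1/754) - 4457344)*((-1217 + 3030090) - 144206) = (1/1508 - 4457344)*(3028873 - 144206) = -6721674751/1508*2884667 = -19389793338942917/1508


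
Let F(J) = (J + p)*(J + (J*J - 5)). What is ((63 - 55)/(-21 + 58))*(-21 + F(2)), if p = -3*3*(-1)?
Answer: -80/37 ≈ -2.1622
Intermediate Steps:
p = 9 (p = -9*(-1) = 9)
F(J) = (9 + J)*(-5 + J + J**2) (F(J) = (J + 9)*(J + (J*J - 5)) = (9 + J)*(J + (J**2 - 5)) = (9 + J)*(J + (-5 + J**2)) = (9 + J)*(-5 + J + J**2))
((63 - 55)/(-21 + 58))*(-21 + F(2)) = ((63 - 55)/(-21 + 58))*(-21 + (-45 + 2**3 + 4*2 + 10*2**2)) = (8/37)*(-21 + (-45 + 8 + 8 + 10*4)) = (8*(1/37))*(-21 + (-45 + 8 + 8 + 40)) = 8*(-21 + 11)/37 = (8/37)*(-10) = -80/37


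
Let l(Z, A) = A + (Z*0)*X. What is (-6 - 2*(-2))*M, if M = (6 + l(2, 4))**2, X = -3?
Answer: -200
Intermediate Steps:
l(Z, A) = A (l(Z, A) = A + (Z*0)*(-3) = A + 0*(-3) = A + 0 = A)
M = 100 (M = (6 + 4)**2 = 10**2 = 100)
(-6 - 2*(-2))*M = (-6 - 2*(-2))*100 = (-6 + 4)*100 = -2*100 = -200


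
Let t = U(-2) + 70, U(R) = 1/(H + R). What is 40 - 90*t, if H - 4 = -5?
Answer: -6230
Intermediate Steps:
H = -1 (H = 4 - 5 = -1)
U(R) = 1/(-1 + R)
t = 209/3 (t = 1/(-1 - 2) + 70 = 1/(-3) + 70 = -⅓ + 70 = 209/3 ≈ 69.667)
40 - 90*t = 40 - 90*209/3 = 40 - 6270 = -6230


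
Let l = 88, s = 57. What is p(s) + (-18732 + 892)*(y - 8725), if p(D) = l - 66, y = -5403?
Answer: 252043542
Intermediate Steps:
p(D) = 22 (p(D) = 88 - 66 = 22)
p(s) + (-18732 + 892)*(y - 8725) = 22 + (-18732 + 892)*(-5403 - 8725) = 22 - 17840*(-14128) = 22 + 252043520 = 252043542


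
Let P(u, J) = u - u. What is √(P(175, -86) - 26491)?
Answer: I*√26491 ≈ 162.76*I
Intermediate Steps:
P(u, J) = 0
√(P(175, -86) - 26491) = √(0 - 26491) = √(-26491) = I*√26491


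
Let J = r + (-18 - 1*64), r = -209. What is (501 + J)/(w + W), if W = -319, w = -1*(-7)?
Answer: -35/52 ≈ -0.67308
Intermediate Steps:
w = 7
J = -291 (J = -209 + (-18 - 1*64) = -209 + (-18 - 64) = -209 - 82 = -291)
(501 + J)/(w + W) = (501 - 291)/(7 - 319) = 210/(-312) = 210*(-1/312) = -35/52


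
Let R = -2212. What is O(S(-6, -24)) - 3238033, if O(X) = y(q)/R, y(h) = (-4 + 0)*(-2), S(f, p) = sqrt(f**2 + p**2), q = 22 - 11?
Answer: -1790632251/553 ≈ -3.2380e+6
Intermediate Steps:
q = 11
y(h) = 8 (y(h) = -4*(-2) = 8)
O(X) = -2/553 (O(X) = 8/(-2212) = 8*(-1/2212) = -2/553)
O(S(-6, -24)) - 3238033 = -2/553 - 3238033 = -1790632251/553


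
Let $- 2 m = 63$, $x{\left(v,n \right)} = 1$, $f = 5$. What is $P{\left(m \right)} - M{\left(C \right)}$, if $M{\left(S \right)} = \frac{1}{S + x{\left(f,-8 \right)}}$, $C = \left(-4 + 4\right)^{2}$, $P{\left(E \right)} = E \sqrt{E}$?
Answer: $-1 - \frac{189 i \sqrt{14}}{4} \approx -1.0 - 176.79 i$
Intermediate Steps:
$m = - \frac{63}{2}$ ($m = \left(- \frac{1}{2}\right) 63 = - \frac{63}{2} \approx -31.5$)
$P{\left(E \right)} = E^{\frac{3}{2}}$
$C = 0$ ($C = 0^{2} = 0$)
$M{\left(S \right)} = \frac{1}{1 + S}$ ($M{\left(S \right)} = \frac{1}{S + 1} = \frac{1}{1 + S}$)
$P{\left(m \right)} - M{\left(C \right)} = \left(- \frac{63}{2}\right)^{\frac{3}{2}} - \frac{1}{1 + 0} = - \frac{189 i \sqrt{14}}{4} - 1^{-1} = - \frac{189 i \sqrt{14}}{4} - 1 = -1 - \frac{189 i \sqrt{14}}{4}$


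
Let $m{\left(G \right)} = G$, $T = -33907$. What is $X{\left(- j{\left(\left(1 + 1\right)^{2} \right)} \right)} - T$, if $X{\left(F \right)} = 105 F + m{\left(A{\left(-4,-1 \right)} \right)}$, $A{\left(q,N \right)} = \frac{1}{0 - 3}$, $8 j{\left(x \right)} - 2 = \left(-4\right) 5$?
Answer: $\frac{409715}{12} \approx 34143.0$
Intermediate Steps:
$j{\left(x \right)} = - \frac{9}{4}$ ($j{\left(x \right)} = \frac{1}{4} + \frac{\left(-4\right) 5}{8} = \frac{1}{4} + \frac{1}{8} \left(-20\right) = \frac{1}{4} - \frac{5}{2} = - \frac{9}{4}$)
$A{\left(q,N \right)} = - \frac{1}{3}$ ($A{\left(q,N \right)} = \frac{1}{-3} = - \frac{1}{3}$)
$X{\left(F \right)} = - \frac{1}{3} + 105 F$ ($X{\left(F \right)} = 105 F - \frac{1}{3} = - \frac{1}{3} + 105 F$)
$X{\left(- j{\left(\left(1 + 1\right)^{2} \right)} \right)} - T = \left(- \frac{1}{3} + 105 \left(\left(-1\right) \left(- \frac{9}{4}\right)\right)\right) - -33907 = \left(- \frac{1}{3} + 105 \cdot \frac{9}{4}\right) + 33907 = \left(- \frac{1}{3} + \frac{945}{4}\right) + 33907 = \frac{2831}{12} + 33907 = \frac{409715}{12}$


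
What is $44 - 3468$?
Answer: $-3424$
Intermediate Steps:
$44 - 3468 = -3424$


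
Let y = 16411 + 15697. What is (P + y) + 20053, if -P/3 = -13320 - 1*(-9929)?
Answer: 62334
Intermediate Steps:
P = 10173 (P = -3*(-13320 - 1*(-9929)) = -3*(-13320 + 9929) = -3*(-3391) = 10173)
y = 32108
(P + y) + 20053 = (10173 + 32108) + 20053 = 42281 + 20053 = 62334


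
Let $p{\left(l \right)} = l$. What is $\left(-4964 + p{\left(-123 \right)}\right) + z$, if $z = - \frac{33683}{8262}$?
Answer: $- \frac{42062477}{8262} \approx -5091.1$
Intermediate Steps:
$z = - \frac{33683}{8262}$ ($z = \left(-33683\right) \frac{1}{8262} = - \frac{33683}{8262} \approx -4.0769$)
$\left(-4964 + p{\left(-123 \right)}\right) + z = \left(-4964 - 123\right) - \frac{33683}{8262} = -5087 - \frac{33683}{8262} = - \frac{42062477}{8262}$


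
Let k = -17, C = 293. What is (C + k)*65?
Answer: 17940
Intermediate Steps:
(C + k)*65 = (293 - 17)*65 = 276*65 = 17940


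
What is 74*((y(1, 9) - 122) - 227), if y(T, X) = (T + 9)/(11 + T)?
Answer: -77293/3 ≈ -25764.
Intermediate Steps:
y(T, X) = (9 + T)/(11 + T)
74*((y(1, 9) - 122) - 227) = 74*(((9 + 1)/(11 + 1) - 122) - 227) = 74*((10/12 - 122) - 227) = 74*(((1/12)*10 - 122) - 227) = 74*((⅚ - 122) - 227) = 74*(-727/6 - 227) = 74*(-2089/6) = -77293/3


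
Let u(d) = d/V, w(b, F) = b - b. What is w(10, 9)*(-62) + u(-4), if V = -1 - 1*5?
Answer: 2/3 ≈ 0.66667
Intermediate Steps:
V = -6 (V = -1 - 5 = -6)
w(b, F) = 0
u(d) = -d/6 (u(d) = d/(-6) = d*(-1/6) = -d/6)
w(10, 9)*(-62) + u(-4) = 0*(-62) - 1/6*(-4) = 0 + 2/3 = 2/3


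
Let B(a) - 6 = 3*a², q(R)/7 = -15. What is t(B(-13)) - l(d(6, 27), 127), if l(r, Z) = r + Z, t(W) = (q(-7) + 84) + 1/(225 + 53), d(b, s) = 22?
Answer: -47259/278 ≈ -170.00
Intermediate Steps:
q(R) = -105 (q(R) = 7*(-15) = -105)
B(a) = 6 + 3*a²
t(W) = -5837/278 (t(W) = (-105 + 84) + 1/(225 + 53) = -21 + 1/278 = -5837/278)
l(r, Z) = Z + r
t(B(-13)) - l(d(6, 27), 127) = -5837/278 - (127 + 22) = -5837/278 - 1*149 = -5837/278 - 149 = -47259/278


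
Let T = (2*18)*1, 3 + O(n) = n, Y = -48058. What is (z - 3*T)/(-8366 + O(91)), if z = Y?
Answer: 24083/4139 ≈ 5.8186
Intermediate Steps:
O(n) = -3 + n
T = 36 (T = 36*1 = 36)
z = -48058
(z - 3*T)/(-8366 + O(91)) = (-48058 - 3*36)/(-8366 + (-3 + 91)) = (-48058 - 108)/(-8366 + 88) = -48166/(-8278) = -48166*(-1/8278) = 24083/4139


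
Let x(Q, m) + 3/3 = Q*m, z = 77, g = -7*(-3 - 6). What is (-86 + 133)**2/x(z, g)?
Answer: 2209/4850 ≈ 0.45546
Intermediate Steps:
g = 63 (g = -7*(-9) = 63)
x(Q, m) = -1 + Q*m
(-86 + 133)**2/x(z, g) = (-86 + 133)**2/(-1 + 77*63) = 47**2/(-1 + 4851) = 2209/4850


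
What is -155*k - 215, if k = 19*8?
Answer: -23775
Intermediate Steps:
k = 152
-155*k - 215 = -155*152 - 215 = -23560 - 215 = -23775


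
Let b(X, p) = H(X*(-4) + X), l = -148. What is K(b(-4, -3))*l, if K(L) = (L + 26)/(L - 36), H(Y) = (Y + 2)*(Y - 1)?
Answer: -13320/59 ≈ -225.76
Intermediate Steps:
H(Y) = (-1 + Y)*(2 + Y) (H(Y) = (2 + Y)*(-1 + Y) = (-1 + Y)*(2 + Y))
b(X, p) = -2 - 3*X + 9*X² (b(X, p) = -2 + (X*(-4) + X) + (X*(-4) + X)² = -2 + (-4*X + X) + (-4*X + X)² = -2 - 3*X + (-3*X)² = -2 - 3*X + 9*X²)
K(L) = (26 + L)/(-36 + L)
K(b(-4, -3))*l = ((26 + (-2 - 3*(-4) + 9*(-4)²))/(-36 + (-2 - 3*(-4) + 9*(-4)²)))*(-148) = ((26 + (-2 + 12 + 9*16))/(-36 + (-2 + 12 + 9*16)))*(-148) = ((26 + (-2 + 12 + 144))/(-36 + (-2 + 12 + 144)))*(-148) = ((26 + 154)/(-36 + 154))*(-148) = (180/118)*(-148) = ((1/118)*180)*(-148) = (90/59)*(-148) = -13320/59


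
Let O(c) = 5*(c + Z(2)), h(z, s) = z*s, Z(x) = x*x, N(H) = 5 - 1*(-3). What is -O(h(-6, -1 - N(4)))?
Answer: -290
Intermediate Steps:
N(H) = 8 (N(H) = 5 + 3 = 8)
Z(x) = x**2
h(z, s) = s*z
O(c) = 20 + 5*c (O(c) = 5*(c + 2**2) = 5*(c + 4) = 5*(4 + c) = 20 + 5*c)
-O(h(-6, -1 - N(4))) = -(20 + 5*((-1 - 1*8)*(-6))) = -(20 + 5*((-1 - 8)*(-6))) = -(20 + 5*(-9*(-6))) = -(20 + 5*54) = -(20 + 270) = -1*290 = -290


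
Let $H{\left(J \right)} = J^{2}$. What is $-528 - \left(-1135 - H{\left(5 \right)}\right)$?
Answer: $632$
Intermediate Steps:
$-528 - \left(-1135 - H{\left(5 \right)}\right) = -528 + \left(\left(1145 + 5^{2}\right) - 10\right) = -528 + \left(\left(1145 + 25\right) - 10\right) = -528 + \left(1170 - 10\right) = -528 + 1160 = 632$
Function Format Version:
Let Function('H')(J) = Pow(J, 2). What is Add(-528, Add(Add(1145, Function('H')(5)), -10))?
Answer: 632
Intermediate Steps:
Add(-528, Add(Add(1145, Function('H')(5)), -10)) = Add(-528, Add(Add(1145, Pow(5, 2)), -10)) = Add(-528, Add(Add(1145, 25), -10)) = Add(-528, Add(1170, -10)) = Add(-528, 1160) = 632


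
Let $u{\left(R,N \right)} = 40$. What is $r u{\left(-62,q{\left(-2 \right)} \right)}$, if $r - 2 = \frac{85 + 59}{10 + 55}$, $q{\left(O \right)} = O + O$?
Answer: $\frac{2192}{13} \approx 168.62$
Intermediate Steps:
$q{\left(O \right)} = 2 O$
$r = \frac{274}{65}$ ($r = 2 + \frac{85 + 59}{10 + 55} = 2 + \frac{144}{65} = \frac{274}{65} \approx 4.2154$)
$r u{\left(-62,q{\left(-2 \right)} \right)} = \frac{274}{65} \cdot 40 = \frac{2192}{13}$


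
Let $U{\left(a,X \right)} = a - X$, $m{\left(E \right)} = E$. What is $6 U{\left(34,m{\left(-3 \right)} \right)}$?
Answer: $222$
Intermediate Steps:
$6 U{\left(34,m{\left(-3 \right)} \right)} = 6 \left(34 - -3\right) = 6 \left(34 + 3\right) = 6 \cdot 37 = 222$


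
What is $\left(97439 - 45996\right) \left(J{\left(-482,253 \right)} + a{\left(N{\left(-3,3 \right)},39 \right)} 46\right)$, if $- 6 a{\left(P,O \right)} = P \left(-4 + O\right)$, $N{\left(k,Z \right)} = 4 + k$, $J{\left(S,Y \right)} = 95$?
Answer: $- \frac{26750360}{3} \approx -8.9168 \cdot 10^{6}$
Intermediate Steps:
$a{\left(P,O \right)} = - \frac{P \left(-4 + O\right)}{6}$
$\left(97439 - 45996\right) \left(J{\left(-482,253 \right)} + a{\left(N{\left(-3,3 \right)},39 \right)} 46\right) = \left(97439 - 45996\right) \left(95 + \frac{\left(4 - 3\right) \left(4 - 39\right)}{6} \cdot 46\right) = 51443 \left(95 + \frac{1}{6} \cdot 1 \left(4 - 39\right) 46\right) = 51443 \left(95 + \frac{1}{6} \cdot 1 \left(-35\right) 46\right) = 51443 \left(95 - \frac{805}{3}\right) = 51443 \left(- \frac{520}{3}\right) = - \frac{26750360}{3}$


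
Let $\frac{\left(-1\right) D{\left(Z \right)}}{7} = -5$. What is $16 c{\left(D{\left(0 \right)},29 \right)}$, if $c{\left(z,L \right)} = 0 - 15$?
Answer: $-240$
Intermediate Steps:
$D{\left(Z \right)} = 35$ ($D{\left(Z \right)} = \left(-7\right) \left(-5\right) = 35$)
$c{\left(z,L \right)} = -15$
$16 c{\left(D{\left(0 \right)},29 \right)} = 16 \left(-15\right) = -240$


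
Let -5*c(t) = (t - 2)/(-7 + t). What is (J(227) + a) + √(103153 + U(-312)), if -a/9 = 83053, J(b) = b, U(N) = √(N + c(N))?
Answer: -747250 + √(262423810825 + 1595*I*√794236630)/1595 ≈ -7.4693e+5 + 0.027507*I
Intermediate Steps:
c(t) = -(-2 + t)/(5*(-7 + t)) (c(t) = -(t - 2)/(5*(-7 + t)) = -(-2 + t)/(5*(-7 + t)))
U(N) = √(N + (2 - N)/(5*(-7 + N)))
a = -747477 (a = -9*83053 = -747477)
(J(227) + a) + √(103153 + U(-312)) = (227 - 747477) + √(103153 + √(-312 - (-2 - 312)/(5*(-7 - 312)))) = -747250 + √(103153 + √(-312 - ⅕*(-314)/(-319))) = -747250 + √(103153 + √(-312 - ⅕*(-1/319)*(-314))) = -747250 + √(103153 + √(-312 - 314/1595)) = -747250 + √(103153 + √(-497954/1595)) = -747250 + √(103153 + I*√794236630/1595)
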